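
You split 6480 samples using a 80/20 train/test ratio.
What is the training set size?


Test set = 6480 * 20% = 1296. Training set = 6480 - 1296 = 5184.

5184


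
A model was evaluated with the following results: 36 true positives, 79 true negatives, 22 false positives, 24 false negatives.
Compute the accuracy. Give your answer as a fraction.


Accuracy = (TP + TN) / (TP + TN + FP + FN) = (36 + 79) / 161 = 5/7.

5/7


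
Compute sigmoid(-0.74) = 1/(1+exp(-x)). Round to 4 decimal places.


sigma(-0.74) = 1/(1+e^(0.74)) = 1/(1+2.095936) = 1/3.095936 = 0.3230.

0.3230


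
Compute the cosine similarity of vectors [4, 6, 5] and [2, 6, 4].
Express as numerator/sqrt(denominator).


dot = 64. |a|^2 = 77, |b|^2 = 56. cos = 64/sqrt(4312).

64/sqrt(4312)


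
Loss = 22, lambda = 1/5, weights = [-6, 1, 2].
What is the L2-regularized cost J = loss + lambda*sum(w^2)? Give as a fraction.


L2 sq norm = sum(w^2) = 41. J = 22 + 1/5 * 41 = 151/5.

151/5


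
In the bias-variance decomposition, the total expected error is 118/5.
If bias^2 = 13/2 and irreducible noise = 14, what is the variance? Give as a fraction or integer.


Total error = bias^2 + variance + irreducible noise. So variance = 118/5 - 13/2 - 14 = 31/10.

31/10


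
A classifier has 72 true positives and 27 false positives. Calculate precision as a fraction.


Precision = TP / (TP + FP) = 72 / 99 = 8/11.

8/11


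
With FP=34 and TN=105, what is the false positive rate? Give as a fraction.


FPR = FP / (FP + TN) = 34 / 139 = 34/139.

34/139


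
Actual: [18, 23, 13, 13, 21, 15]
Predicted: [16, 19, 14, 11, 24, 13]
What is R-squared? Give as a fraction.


Mean(y) = 103/6. SS_res = 38. SS_tot = 533/6. R^2 = 1 - 38/(533/6) = 305/533.

305/533


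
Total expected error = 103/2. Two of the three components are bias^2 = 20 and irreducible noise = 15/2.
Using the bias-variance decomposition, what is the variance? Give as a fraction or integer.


Total error = bias^2 + variance + irreducible noise. So variance = 103/2 - 20 - 15/2 = 24.

24


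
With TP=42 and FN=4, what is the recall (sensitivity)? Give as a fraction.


Recall = TP / (TP + FN) = 42 / 46 = 21/23.

21/23


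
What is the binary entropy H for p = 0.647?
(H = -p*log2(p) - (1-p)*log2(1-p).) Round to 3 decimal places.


H = -0.647*log2(0.647) - 0.353*log2(0.353) = 0.937.

0.937


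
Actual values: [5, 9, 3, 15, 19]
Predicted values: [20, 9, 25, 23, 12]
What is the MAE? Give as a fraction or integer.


MAE = (1/5) * (|5-20|=15 + |9-9|=0 + |3-25|=22 + |15-23|=8 + |19-12|=7). Sum = 52. MAE = 52/5.

52/5


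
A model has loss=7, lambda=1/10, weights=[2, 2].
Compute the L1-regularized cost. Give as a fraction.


L1 norm = sum(|w|) = 4. J = 7 + 1/10 * 4 = 37/5.

37/5


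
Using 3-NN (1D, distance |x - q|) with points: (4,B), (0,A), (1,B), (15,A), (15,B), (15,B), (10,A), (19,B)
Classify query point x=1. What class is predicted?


Distances: |4-1|=3, |0-1|=1, |1-1|=0, |15-1|=14, |15-1|=14, |15-1|=14, |10-1|=9, |19-1|=18. 3 nearest: (1,B), (0,A), (4,B). Counts: {'B': 2, 'A': 1}. Majority class: B.

B


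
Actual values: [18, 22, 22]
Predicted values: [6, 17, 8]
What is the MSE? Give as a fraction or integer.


MSE = (1/3) * ((18-6)^2=144 + (22-17)^2=25 + (22-8)^2=196). Sum = 365. MSE = 365/3.

365/3


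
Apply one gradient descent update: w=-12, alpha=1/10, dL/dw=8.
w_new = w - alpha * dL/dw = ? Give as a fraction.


w_new = -12 - 1/10 * 8 = -12 - 4/5 = -64/5.

-64/5


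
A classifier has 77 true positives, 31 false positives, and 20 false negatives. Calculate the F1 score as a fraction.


Precision = 77/108 = 77/108. Recall = 77/97 = 77/97. F1 = 2*P*R/(P+R) = 154/205.

154/205


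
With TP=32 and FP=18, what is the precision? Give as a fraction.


Precision = TP / (TP + FP) = 32 / 50 = 16/25.

16/25


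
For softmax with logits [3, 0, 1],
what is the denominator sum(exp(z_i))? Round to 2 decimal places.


Denom = e^3=20.0855 + e^0=1.0000 + e^1=2.7183. Sum = 23.8038, which rounds to 23.80.

23.80


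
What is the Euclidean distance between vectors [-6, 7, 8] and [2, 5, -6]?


d = sqrt(sum of squared differences). (-6-2)^2=64, (7-5)^2=4, (8--6)^2=196. Sum = 264.

sqrt(264)


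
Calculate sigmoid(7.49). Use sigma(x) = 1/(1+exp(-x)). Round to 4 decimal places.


sigma(7.49) = 1/(1+e^(-7.49)) = 1/(1+0.000559) = 1/1.000559 = 0.9994.

0.9994


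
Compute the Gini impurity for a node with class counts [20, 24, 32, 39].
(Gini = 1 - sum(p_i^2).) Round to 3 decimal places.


Total = 115. Proportions: 20/115, 24/115, 32/115, 39/115. sum(p_i^2) = 0.2662. Gini = 1 - 0.2662 = 0.7338, which rounds to 0.734.

0.734


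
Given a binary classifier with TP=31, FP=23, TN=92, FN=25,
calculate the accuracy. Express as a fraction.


Accuracy = (TP + TN) / (TP + TN + FP + FN) = (31 + 92) / 171 = 41/57.

41/57


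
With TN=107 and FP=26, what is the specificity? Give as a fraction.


Specificity = TN / (TN + FP) = 107 / 133 = 107/133.

107/133


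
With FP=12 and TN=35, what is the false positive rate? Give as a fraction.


FPR = FP / (FP + TN) = 12 / 47 = 12/47.

12/47


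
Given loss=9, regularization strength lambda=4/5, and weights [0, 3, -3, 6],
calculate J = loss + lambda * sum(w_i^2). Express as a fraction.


L2 sq norm = sum(w^2) = 54. J = 9 + 4/5 * 54 = 261/5.

261/5


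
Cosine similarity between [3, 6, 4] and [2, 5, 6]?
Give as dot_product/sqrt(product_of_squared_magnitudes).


dot = 60. |a|^2 = 61, |b|^2 = 65. cos = 60/sqrt(3965).

60/sqrt(3965)


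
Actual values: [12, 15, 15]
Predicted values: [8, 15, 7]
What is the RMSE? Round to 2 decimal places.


MSE = 26.6667. RMSE = sqrt(26.6667) = 5.16.

5.16


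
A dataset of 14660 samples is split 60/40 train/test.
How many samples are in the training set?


Test set = 14660 * 40% = 5864. Training set = 14660 - 5864 = 8796.

8796


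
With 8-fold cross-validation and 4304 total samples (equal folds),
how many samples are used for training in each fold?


Each validation fold has 4304/8 = 538 samples. Training set = 4304 - 538 = 3766.

3766


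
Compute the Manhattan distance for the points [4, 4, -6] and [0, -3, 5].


d = sum of absolute differences: |4-0|=4 + |4--3|=7 + |-6-5|=11 = 22.

22


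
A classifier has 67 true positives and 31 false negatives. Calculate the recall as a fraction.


Recall = TP / (TP + FN) = 67 / 98 = 67/98.

67/98


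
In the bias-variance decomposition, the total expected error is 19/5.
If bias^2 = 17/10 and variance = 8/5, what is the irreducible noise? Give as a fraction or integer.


Total error = bias^2 + variance + irreducible noise. So irreducible noise = 19/5 - 17/10 - 8/5 = 1/2.

1/2


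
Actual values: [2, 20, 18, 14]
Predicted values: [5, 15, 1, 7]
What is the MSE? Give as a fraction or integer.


MSE = (1/4) * ((2-5)^2=9 + (20-15)^2=25 + (18-1)^2=289 + (14-7)^2=49). Sum = 372. MSE = 93.

93


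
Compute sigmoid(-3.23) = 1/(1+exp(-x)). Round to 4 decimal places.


sigma(-3.23) = 1/(1+e^(3.23)) = 1/(1+25.279657) = 1/26.279657 = 0.0381.

0.0381


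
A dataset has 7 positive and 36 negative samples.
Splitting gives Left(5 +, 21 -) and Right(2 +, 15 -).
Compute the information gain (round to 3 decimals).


H(parent) = 0.6409. H(left) = 0.7063, H(right) = 0.5226. Weighted = (26/43)*0.7063 + (17/43)*0.5226 = 0.6337. IG = 0.6409 - 0.6337 = 0.0072, which rounds to 0.007.

0.007


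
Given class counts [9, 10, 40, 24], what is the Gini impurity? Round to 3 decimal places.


Total = 83. Proportions: 9/83, 10/83, 40/83, 24/83. sum(p_i^2) = 0.3421. Gini = 1 - 0.3421 = 0.6579, which rounds to 0.658.

0.658


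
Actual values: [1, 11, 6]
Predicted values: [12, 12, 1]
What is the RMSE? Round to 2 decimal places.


MSE = 49.0000. RMSE = sqrt(49.0000) = 7.00.

7.00


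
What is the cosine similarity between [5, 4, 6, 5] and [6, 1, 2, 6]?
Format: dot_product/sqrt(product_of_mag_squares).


dot = 76. |a|^2 = 102, |b|^2 = 77. cos = 76/sqrt(7854).

76/sqrt(7854)


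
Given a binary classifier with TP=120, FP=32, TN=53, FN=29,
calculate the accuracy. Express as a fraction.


Accuracy = (TP + TN) / (TP + TN + FP + FN) = (120 + 53) / 234 = 173/234.

173/234


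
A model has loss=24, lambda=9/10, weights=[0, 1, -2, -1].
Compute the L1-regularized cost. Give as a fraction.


L1 norm = sum(|w|) = 4. J = 24 + 9/10 * 4 = 138/5.

138/5


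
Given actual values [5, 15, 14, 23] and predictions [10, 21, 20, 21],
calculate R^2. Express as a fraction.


Mean(y) = 57/4. SS_res = 101. SS_tot = 651/4. R^2 = 1 - 101/(651/4) = 247/651.

247/651


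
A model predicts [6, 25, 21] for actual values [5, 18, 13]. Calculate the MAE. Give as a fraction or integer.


MAE = (1/3) * (|5-6|=1 + |18-25|=7 + |13-21|=8). Sum = 16. MAE = 16/3.

16/3


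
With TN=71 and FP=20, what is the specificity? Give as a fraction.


Specificity = TN / (TN + FP) = 71 / 91 = 71/91.

71/91


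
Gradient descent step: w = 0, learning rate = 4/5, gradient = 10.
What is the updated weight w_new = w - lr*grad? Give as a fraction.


w_new = 0 - 4/5 * 10 = 0 - 8 = -8.

-8


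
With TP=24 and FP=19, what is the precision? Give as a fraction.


Precision = TP / (TP + FP) = 24 / 43 = 24/43.

24/43


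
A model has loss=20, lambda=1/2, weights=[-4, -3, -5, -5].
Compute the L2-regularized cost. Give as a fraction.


L2 sq norm = sum(w^2) = 75. J = 20 + 1/2 * 75 = 115/2.

115/2


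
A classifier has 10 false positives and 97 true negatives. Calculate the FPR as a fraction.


FPR = FP / (FP + TN) = 10 / 107 = 10/107.

10/107


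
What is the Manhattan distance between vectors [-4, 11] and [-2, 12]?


d = sum of absolute differences: |-4--2|=2 + |11-12|=1 = 3.

3


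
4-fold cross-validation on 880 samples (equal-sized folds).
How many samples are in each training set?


Each validation fold has 880/4 = 220 samples. Training set = 880 - 220 = 660.

660


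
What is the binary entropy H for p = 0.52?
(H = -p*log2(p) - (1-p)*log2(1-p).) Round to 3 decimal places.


H = -0.52*log2(0.52) - 0.48*log2(0.48) = 0.999.

0.999


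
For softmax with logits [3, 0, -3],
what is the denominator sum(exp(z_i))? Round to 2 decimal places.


Denom = e^3=20.0855 + e^0=1.0000 + e^-3=0.0498. Sum = 21.1353, which rounds to 21.14.

21.14


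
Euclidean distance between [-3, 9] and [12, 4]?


d = sqrt(sum of squared differences). (-3-12)^2=225, (9-4)^2=25. Sum = 250.

sqrt(250)


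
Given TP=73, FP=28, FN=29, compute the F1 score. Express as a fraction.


Precision = 73/101 = 73/101. Recall = 73/102 = 73/102. F1 = 2*P*R/(P+R) = 146/203.

146/203


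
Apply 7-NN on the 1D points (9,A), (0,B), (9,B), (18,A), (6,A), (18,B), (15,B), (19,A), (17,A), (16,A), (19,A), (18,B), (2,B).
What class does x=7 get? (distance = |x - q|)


Distances: |9-7|=2, |0-7|=7, |9-7|=2, |18-7|=11, |6-7|=1, |18-7|=11, |15-7|=8, |19-7|=12, |17-7|=10, |16-7|=9, |19-7|=12, |18-7|=11, |2-7|=5. 7 nearest: (6,A), (9,A), (9,B), (2,B), (0,B), (15,B), (16,A). Counts: {'A': 3, 'B': 4}. Majority class: B.

B


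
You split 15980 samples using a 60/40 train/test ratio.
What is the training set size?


Test set = 15980 * 40% = 6392. Training set = 15980 - 6392 = 9588.

9588


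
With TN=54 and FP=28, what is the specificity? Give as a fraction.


Specificity = TN / (TN + FP) = 54 / 82 = 27/41.

27/41


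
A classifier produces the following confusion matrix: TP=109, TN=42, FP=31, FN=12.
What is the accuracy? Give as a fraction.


Accuracy = (TP + TN) / (TP + TN + FP + FN) = (109 + 42) / 194 = 151/194.

151/194


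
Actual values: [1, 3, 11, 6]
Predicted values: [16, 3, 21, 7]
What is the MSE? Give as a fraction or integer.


MSE = (1/4) * ((1-16)^2=225 + (3-3)^2=0 + (11-21)^2=100 + (6-7)^2=1). Sum = 326. MSE = 163/2.

163/2


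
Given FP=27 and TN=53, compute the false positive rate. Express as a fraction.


FPR = FP / (FP + TN) = 27 / 80 = 27/80.

27/80


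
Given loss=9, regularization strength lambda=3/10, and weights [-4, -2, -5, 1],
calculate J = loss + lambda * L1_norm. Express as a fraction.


L1 norm = sum(|w|) = 12. J = 9 + 3/10 * 12 = 63/5.

63/5


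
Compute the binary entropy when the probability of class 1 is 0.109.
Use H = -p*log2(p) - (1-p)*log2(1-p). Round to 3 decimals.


H = -0.109*log2(0.109) - 0.891*log2(0.891) = 0.497.

0.497


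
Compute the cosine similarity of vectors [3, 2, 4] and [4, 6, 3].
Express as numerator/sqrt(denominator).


dot = 36. |a|^2 = 29, |b|^2 = 61. cos = 36/sqrt(1769).

36/sqrt(1769)


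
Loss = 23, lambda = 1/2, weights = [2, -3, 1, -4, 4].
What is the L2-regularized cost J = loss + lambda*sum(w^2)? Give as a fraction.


L2 sq norm = sum(w^2) = 46. J = 23 + 1/2 * 46 = 46.

46


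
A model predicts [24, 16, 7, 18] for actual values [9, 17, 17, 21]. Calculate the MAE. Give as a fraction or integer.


MAE = (1/4) * (|9-24|=15 + |17-16|=1 + |17-7|=10 + |21-18|=3). Sum = 29. MAE = 29/4.

29/4


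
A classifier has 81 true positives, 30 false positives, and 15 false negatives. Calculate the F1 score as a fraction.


Precision = 81/111 = 27/37. Recall = 81/96 = 27/32. F1 = 2*P*R/(P+R) = 18/23.

18/23


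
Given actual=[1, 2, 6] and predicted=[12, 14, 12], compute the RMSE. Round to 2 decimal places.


MSE = 100.3333. RMSE = sqrt(100.3333) = 10.02.

10.02


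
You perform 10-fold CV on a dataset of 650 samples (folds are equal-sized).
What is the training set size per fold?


Each validation fold has 650/10 = 65 samples. Training set = 650 - 65 = 585.

585


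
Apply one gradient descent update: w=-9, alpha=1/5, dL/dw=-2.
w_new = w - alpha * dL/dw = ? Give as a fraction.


w_new = -9 - 1/5 * -2 = -9 - -2/5 = -43/5.

-43/5


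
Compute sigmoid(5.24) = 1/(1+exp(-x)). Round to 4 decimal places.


sigma(5.24) = 1/(1+e^(-5.24)) = 1/(1+0.005300) = 1/1.005300 = 0.9947.

0.9947


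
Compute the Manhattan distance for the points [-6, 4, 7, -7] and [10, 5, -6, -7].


d = sum of absolute differences: |-6-10|=16 + |4-5|=1 + |7--6|=13 + |-7--7|=0 = 30.

30


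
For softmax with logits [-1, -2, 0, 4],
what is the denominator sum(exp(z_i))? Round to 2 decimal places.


Denom = e^-1=0.3679 + e^-2=0.1353 + e^0=1.0000 + e^4=54.5982. Sum = 56.1014, which rounds to 56.10.

56.10


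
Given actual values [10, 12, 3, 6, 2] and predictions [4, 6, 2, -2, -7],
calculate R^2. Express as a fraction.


Mean(y) = 33/5. SS_res = 218. SS_tot = 376/5. R^2 = 1 - 218/(376/5) = -357/188.

-357/188


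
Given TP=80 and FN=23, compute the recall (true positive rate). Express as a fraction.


Recall = TP / (TP + FN) = 80 / 103 = 80/103.

80/103


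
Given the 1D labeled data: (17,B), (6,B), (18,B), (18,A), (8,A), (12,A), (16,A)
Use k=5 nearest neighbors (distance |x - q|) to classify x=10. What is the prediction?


Distances: |17-10|=7, |6-10|=4, |18-10|=8, |18-10|=8, |8-10|=2, |12-10|=2, |16-10|=6. 5 nearest: (8,A), (12,A), (6,B), (16,A), (17,B). Counts: {'A': 3, 'B': 2}. Majority class: A.

A


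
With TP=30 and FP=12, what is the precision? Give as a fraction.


Precision = TP / (TP + FP) = 30 / 42 = 5/7.

5/7


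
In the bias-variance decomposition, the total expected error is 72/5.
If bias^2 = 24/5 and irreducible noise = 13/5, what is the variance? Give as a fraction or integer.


Total error = bias^2 + variance + irreducible noise. So variance = 72/5 - 24/5 - 13/5 = 7.

7


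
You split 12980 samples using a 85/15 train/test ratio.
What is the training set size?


Test set = 12980 * 15% = 1947. Training set = 12980 - 1947 = 11033.

11033


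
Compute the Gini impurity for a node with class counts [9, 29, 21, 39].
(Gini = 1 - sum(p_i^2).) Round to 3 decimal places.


Total = 98. Proportions: 9/98, 29/98, 21/98, 39/98. sum(p_i^2) = 0.3003. Gini = 1 - 0.3003 = 0.6997, which rounds to 0.700.

0.700


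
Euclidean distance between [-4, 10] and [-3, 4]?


d = sqrt(sum of squared differences). (-4--3)^2=1, (10-4)^2=36. Sum = 37.

sqrt(37)


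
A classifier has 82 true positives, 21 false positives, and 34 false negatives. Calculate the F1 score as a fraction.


Precision = 82/103 = 82/103. Recall = 82/116 = 41/58. F1 = 2*P*R/(P+R) = 164/219.

164/219


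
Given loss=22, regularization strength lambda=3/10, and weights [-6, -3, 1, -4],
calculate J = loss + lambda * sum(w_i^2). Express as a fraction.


L2 sq norm = sum(w^2) = 62. J = 22 + 3/10 * 62 = 203/5.

203/5


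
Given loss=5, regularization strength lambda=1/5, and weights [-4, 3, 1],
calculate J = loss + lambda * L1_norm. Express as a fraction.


L1 norm = sum(|w|) = 8. J = 5 + 1/5 * 8 = 33/5.

33/5


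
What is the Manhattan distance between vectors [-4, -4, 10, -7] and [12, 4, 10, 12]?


d = sum of absolute differences: |-4-12|=16 + |-4-4|=8 + |10-10|=0 + |-7-12|=19 = 43.

43


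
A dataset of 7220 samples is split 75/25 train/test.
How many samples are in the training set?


Test set = 7220 * 25% = 1805. Training set = 7220 - 1805 = 5415.

5415


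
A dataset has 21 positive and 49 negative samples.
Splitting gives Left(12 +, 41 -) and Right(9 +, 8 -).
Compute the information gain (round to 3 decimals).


H(parent) = 0.8813. H(left) = 0.7717, H(right) = 0.9975. Weighted = (53/70)*0.7717 + (17/70)*0.9975 = 0.8265. IG = 0.8813 - 0.8265 = 0.0548, which rounds to 0.055.

0.055


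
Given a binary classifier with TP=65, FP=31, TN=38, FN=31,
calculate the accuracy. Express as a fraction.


Accuracy = (TP + TN) / (TP + TN + FP + FN) = (65 + 38) / 165 = 103/165.

103/165


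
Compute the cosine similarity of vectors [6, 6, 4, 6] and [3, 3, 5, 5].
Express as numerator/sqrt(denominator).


dot = 86. |a|^2 = 124, |b|^2 = 68. cos = 86/sqrt(8432).

86/sqrt(8432)


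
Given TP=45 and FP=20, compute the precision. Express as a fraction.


Precision = TP / (TP + FP) = 45 / 65 = 9/13.

9/13


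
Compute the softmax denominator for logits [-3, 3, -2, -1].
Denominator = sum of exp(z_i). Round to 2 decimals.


Denom = e^-3=0.0498 + e^3=20.0855 + e^-2=0.1353 + e^-1=0.3679. Sum = 20.6385, which rounds to 20.64.

20.64


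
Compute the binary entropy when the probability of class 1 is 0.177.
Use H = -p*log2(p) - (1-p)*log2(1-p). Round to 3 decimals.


H = -0.177*log2(0.177) - 0.823*log2(0.823) = 0.673.

0.673


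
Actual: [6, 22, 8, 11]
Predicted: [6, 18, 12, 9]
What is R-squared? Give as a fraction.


Mean(y) = 47/4. SS_res = 36. SS_tot = 611/4. R^2 = 1 - 36/(611/4) = 467/611.

467/611


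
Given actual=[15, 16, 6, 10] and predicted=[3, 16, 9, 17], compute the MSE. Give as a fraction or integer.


MSE = (1/4) * ((15-3)^2=144 + (16-16)^2=0 + (6-9)^2=9 + (10-17)^2=49). Sum = 202. MSE = 101/2.

101/2


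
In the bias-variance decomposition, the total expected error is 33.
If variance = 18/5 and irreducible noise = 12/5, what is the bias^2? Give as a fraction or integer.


Total error = bias^2 + variance + irreducible noise. So bias^2 = 33 - 18/5 - 12/5 = 27.

27


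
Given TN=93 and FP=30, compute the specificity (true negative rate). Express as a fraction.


Specificity = TN / (TN + FP) = 93 / 123 = 31/41.

31/41


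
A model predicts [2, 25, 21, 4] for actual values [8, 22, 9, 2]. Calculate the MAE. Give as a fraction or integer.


MAE = (1/4) * (|8-2|=6 + |22-25|=3 + |9-21|=12 + |2-4|=2). Sum = 23. MAE = 23/4.

23/4


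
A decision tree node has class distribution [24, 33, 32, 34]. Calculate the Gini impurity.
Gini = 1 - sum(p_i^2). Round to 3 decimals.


Total = 123. Proportions: 24/123, 33/123, 32/123, 34/123. sum(p_i^2) = 0.2541. Gini = 1 - 0.2541 = 0.7459, which rounds to 0.746.

0.746


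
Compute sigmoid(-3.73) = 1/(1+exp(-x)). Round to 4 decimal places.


sigma(-3.73) = 1/(1+e^(3.73)) = 1/(1+41.679108) = 1/42.679108 = 0.0234.

0.0234


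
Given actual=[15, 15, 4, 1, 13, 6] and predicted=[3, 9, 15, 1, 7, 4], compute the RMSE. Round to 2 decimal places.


MSE = 56.8333. RMSE = sqrt(56.8333) = 7.54.

7.54


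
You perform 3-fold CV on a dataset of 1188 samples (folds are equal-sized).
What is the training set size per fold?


Each validation fold has 1188/3 = 396 samples. Training set = 1188 - 396 = 792.

792


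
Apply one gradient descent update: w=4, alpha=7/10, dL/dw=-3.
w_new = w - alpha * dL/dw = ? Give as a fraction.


w_new = 4 - 7/10 * -3 = 4 - -21/10 = 61/10.

61/10


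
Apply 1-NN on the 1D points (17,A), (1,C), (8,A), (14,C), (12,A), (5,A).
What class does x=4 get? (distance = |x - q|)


Distances: |17-4|=13, |1-4|=3, |8-4|=4, |14-4|=10, |12-4|=8, |5-4|=1. 1 nearest: (5,A). Counts: {'A': 1}. Majority class: A.

A


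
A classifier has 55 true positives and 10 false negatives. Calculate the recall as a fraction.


Recall = TP / (TP + FN) = 55 / 65 = 11/13.

11/13


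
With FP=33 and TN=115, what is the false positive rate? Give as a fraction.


FPR = FP / (FP + TN) = 33 / 148 = 33/148.

33/148


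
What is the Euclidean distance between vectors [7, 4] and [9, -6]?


d = sqrt(sum of squared differences). (7-9)^2=4, (4--6)^2=100. Sum = 104.

sqrt(104)


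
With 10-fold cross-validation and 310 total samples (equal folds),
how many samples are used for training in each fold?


Each validation fold has 310/10 = 31 samples. Training set = 310 - 31 = 279.

279


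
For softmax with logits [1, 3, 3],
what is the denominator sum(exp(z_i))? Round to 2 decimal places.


Denom = e^1=2.7183 + e^3=20.0855 + e^3=20.0855. Sum = 42.8893, which rounds to 42.89.

42.89


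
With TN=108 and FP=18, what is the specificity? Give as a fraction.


Specificity = TN / (TN + FP) = 108 / 126 = 6/7.

6/7


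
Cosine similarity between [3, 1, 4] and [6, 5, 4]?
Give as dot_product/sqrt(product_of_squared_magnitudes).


dot = 39. |a|^2 = 26, |b|^2 = 77. cos = 39/sqrt(2002).

39/sqrt(2002)


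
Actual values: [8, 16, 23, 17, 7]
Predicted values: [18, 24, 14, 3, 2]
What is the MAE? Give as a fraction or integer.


MAE = (1/5) * (|8-18|=10 + |16-24|=8 + |23-14|=9 + |17-3|=14 + |7-2|=5). Sum = 46. MAE = 46/5.

46/5


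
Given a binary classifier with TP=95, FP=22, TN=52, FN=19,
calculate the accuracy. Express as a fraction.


Accuracy = (TP + TN) / (TP + TN + FP + FN) = (95 + 52) / 188 = 147/188.

147/188


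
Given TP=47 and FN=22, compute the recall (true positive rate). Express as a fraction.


Recall = TP / (TP + FN) = 47 / 69 = 47/69.

47/69


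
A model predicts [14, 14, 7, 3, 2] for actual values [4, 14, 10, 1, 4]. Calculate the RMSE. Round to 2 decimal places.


MSE = 23.4000. RMSE = sqrt(23.4000) = 4.84.

4.84


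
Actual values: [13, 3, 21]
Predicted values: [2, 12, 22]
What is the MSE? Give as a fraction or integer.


MSE = (1/3) * ((13-2)^2=121 + (3-12)^2=81 + (21-22)^2=1). Sum = 203. MSE = 203/3.

203/3


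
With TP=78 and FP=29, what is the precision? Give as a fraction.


Precision = TP / (TP + FP) = 78 / 107 = 78/107.

78/107


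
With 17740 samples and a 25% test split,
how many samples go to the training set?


Test set = 17740 * 25% = 4435. Training set = 17740 - 4435 = 13305.

13305


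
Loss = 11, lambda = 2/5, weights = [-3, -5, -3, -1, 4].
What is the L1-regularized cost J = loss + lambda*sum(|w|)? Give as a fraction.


L1 norm = sum(|w|) = 16. J = 11 + 2/5 * 16 = 87/5.

87/5


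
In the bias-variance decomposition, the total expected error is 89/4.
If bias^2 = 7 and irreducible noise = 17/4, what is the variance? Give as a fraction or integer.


Total error = bias^2 + variance + irreducible noise. So variance = 89/4 - 7 - 17/4 = 11.

11


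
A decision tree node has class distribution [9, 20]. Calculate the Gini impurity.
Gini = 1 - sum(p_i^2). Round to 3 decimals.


Total = 29. Proportions: 9/29, 20/29. sum(p_i^2) = 0.5719. Gini = 1 - 0.5719 = 0.4281, which rounds to 0.428.

0.428


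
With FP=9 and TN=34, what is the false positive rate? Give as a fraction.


FPR = FP / (FP + TN) = 9 / 43 = 9/43.

9/43


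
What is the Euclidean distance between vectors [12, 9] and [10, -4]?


d = sqrt(sum of squared differences). (12-10)^2=4, (9--4)^2=169. Sum = 173.

sqrt(173)


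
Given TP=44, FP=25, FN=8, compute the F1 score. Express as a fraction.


Precision = 44/69 = 44/69. Recall = 44/52 = 11/13. F1 = 2*P*R/(P+R) = 8/11.

8/11


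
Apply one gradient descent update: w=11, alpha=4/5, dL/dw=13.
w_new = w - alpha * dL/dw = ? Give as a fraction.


w_new = 11 - 4/5 * 13 = 11 - 52/5 = 3/5.

3/5


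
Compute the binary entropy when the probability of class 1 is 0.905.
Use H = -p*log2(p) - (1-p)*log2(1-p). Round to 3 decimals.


H = -0.905*log2(0.905) - 0.095*log2(0.095) = 0.453.

0.453


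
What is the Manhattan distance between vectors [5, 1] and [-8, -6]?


d = sum of absolute differences: |5--8|=13 + |1--6|=7 = 20.

20


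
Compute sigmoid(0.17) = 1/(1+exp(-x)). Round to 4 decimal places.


sigma(0.17) = 1/(1+e^(-0.17)) = 1/(1+0.843665) = 1/1.843665 = 0.5424.

0.5424


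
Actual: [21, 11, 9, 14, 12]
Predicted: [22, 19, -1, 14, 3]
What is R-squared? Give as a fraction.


Mean(y) = 67/5. SS_res = 246. SS_tot = 426/5. R^2 = 1 - 246/(426/5) = -134/71.

-134/71


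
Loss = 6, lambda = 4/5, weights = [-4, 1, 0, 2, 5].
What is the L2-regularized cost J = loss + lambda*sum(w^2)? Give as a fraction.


L2 sq norm = sum(w^2) = 46. J = 6 + 4/5 * 46 = 214/5.

214/5


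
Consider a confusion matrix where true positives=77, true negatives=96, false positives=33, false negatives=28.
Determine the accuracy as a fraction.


Accuracy = (TP + TN) / (TP + TN + FP + FN) = (77 + 96) / 234 = 173/234.

173/234


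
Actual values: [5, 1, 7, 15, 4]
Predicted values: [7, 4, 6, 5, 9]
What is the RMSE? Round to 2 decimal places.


MSE = 27.8000. RMSE = sqrt(27.8000) = 5.27.

5.27


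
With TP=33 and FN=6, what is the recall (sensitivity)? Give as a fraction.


Recall = TP / (TP + FN) = 33 / 39 = 11/13.

11/13


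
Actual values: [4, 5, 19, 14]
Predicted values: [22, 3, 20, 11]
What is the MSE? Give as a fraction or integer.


MSE = (1/4) * ((4-22)^2=324 + (5-3)^2=4 + (19-20)^2=1 + (14-11)^2=9). Sum = 338. MSE = 169/2.

169/2


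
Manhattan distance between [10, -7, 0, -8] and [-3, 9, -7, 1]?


d = sum of absolute differences: |10--3|=13 + |-7-9|=16 + |0--7|=7 + |-8-1|=9 = 45.

45


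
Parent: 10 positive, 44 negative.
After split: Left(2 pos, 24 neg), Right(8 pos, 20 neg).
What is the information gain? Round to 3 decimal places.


H(parent) = 0.6913. H(left) = 0.3912, H(right) = 0.8631. Weighted = (26/54)*0.3912 + (28/54)*0.8631 = 0.6359. IG = 0.6913 - 0.6359 = 0.0554, which rounds to 0.055.

0.055


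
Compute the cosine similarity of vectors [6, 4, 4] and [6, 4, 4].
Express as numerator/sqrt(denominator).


dot = 68. |a|^2 = 68, |b|^2 = 68. cos = 68/sqrt(4624).

68/sqrt(4624)


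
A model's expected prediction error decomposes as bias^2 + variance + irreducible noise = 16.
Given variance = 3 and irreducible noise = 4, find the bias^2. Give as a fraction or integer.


Total error = bias^2 + variance + irreducible noise. So bias^2 = 16 - 3 - 4 = 9.

9


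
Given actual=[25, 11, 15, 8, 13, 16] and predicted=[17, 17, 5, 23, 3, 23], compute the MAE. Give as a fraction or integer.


MAE = (1/6) * (|25-17|=8 + |11-17|=6 + |15-5|=10 + |8-23|=15 + |13-3|=10 + |16-23|=7). Sum = 56. MAE = 28/3.

28/3


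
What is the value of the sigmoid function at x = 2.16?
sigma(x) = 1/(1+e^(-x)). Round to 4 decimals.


sigma(2.16) = 1/(1+e^(-2.16)) = 1/(1+0.115325) = 1/1.115325 = 0.8966.

0.8966


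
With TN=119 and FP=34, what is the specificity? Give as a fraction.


Specificity = TN / (TN + FP) = 119 / 153 = 7/9.

7/9


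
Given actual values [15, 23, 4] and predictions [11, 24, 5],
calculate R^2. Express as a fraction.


Mean(y) = 14. SS_res = 18. SS_tot = 182. R^2 = 1 - 18/(182) = 82/91.

82/91


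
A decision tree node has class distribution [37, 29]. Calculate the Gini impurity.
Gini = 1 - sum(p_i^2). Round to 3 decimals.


Total = 66. Proportions: 37/66, 29/66. sum(p_i^2) = 0.5073. Gini = 1 - 0.5073 = 0.4927, which rounds to 0.493.

0.493


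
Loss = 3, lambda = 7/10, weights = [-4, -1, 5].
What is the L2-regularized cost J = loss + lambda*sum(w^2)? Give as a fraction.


L2 sq norm = sum(w^2) = 42. J = 3 + 7/10 * 42 = 162/5.

162/5


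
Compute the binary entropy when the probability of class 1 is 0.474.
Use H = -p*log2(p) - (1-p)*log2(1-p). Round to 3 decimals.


H = -0.474*log2(0.474) - 0.526*log2(0.526) = 0.998.

0.998


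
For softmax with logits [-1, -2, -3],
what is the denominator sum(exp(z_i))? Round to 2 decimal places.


Denom = e^-1=0.3679 + e^-2=0.1353 + e^-3=0.0498. Sum = 0.5530, which rounds to 0.55.

0.55


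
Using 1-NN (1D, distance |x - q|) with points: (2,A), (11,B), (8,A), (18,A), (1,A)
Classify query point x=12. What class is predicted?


Distances: |2-12|=10, |11-12|=1, |8-12|=4, |18-12|=6, |1-12|=11. 1 nearest: (11,B). Counts: {'B': 1}. Majority class: B.

B


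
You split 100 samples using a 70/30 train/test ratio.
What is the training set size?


Test set = 100 * 30% = 30. Training set = 100 - 30 = 70.

70


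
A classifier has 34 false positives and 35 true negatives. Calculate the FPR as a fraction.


FPR = FP / (FP + TN) = 34 / 69 = 34/69.

34/69


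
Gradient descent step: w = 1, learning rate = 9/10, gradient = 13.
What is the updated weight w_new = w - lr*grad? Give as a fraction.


w_new = 1 - 9/10 * 13 = 1 - 117/10 = -107/10.

-107/10


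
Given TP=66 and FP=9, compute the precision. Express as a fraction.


Precision = TP / (TP + FP) = 66 / 75 = 22/25.

22/25


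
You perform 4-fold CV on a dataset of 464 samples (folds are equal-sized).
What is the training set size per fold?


Each validation fold has 464/4 = 116 samples. Training set = 464 - 116 = 348.

348


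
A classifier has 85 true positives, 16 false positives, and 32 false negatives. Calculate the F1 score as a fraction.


Precision = 85/101 = 85/101. Recall = 85/117 = 85/117. F1 = 2*P*R/(P+R) = 85/109.

85/109


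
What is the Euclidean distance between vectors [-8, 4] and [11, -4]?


d = sqrt(sum of squared differences). (-8-11)^2=361, (4--4)^2=64. Sum = 425.

sqrt(425)


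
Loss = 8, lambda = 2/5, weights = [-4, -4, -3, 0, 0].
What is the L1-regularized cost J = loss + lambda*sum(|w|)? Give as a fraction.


L1 norm = sum(|w|) = 11. J = 8 + 2/5 * 11 = 62/5.

62/5


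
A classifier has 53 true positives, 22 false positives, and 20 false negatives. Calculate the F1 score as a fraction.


Precision = 53/75 = 53/75. Recall = 53/73 = 53/73. F1 = 2*P*R/(P+R) = 53/74.

53/74


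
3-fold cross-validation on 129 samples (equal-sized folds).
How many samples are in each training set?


Each validation fold has 129/3 = 43 samples. Training set = 129 - 43 = 86.

86


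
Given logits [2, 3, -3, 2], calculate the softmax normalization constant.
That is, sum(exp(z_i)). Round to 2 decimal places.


Denom = e^2=7.3891 + e^3=20.0855 + e^-3=0.0498 + e^2=7.3891. Sum = 34.9135, which rounds to 34.91.

34.91


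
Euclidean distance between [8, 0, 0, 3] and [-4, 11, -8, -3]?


d = sqrt(sum of squared differences). (8--4)^2=144, (0-11)^2=121, (0--8)^2=64, (3--3)^2=36. Sum = 365.

sqrt(365)


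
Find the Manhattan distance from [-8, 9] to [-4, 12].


d = sum of absolute differences: |-8--4|=4 + |9-12|=3 = 7.

7


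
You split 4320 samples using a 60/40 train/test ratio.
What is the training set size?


Test set = 4320 * 40% = 1728. Training set = 4320 - 1728 = 2592.

2592


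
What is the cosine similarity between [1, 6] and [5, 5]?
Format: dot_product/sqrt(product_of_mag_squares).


dot = 35. |a|^2 = 37, |b|^2 = 50. cos = 35/sqrt(1850).

35/sqrt(1850)


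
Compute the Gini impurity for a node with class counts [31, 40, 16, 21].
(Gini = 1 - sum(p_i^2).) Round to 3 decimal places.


Total = 108. Proportions: 31/108, 40/108, 16/108, 21/108. sum(p_i^2) = 0.2793. Gini = 1 - 0.2793 = 0.7207, which rounds to 0.721.

0.721


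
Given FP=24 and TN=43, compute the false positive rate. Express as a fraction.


FPR = FP / (FP + TN) = 24 / 67 = 24/67.

24/67


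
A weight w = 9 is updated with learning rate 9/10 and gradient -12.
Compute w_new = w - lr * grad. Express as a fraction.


w_new = 9 - 9/10 * -12 = 9 - -54/5 = 99/5.

99/5


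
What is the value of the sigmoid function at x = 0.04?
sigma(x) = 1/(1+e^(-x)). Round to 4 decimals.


sigma(0.04) = 1/(1+e^(-0.04)) = 1/(1+0.960789) = 1/1.960789 = 0.5100.

0.5100


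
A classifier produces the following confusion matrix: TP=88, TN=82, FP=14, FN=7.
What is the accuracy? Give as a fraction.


Accuracy = (TP + TN) / (TP + TN + FP + FN) = (88 + 82) / 191 = 170/191.

170/191


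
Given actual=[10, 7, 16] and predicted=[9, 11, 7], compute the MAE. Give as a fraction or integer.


MAE = (1/3) * (|10-9|=1 + |7-11|=4 + |16-7|=9). Sum = 14. MAE = 14/3.

14/3


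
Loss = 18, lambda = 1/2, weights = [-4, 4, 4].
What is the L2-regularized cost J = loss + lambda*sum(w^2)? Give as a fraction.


L2 sq norm = sum(w^2) = 48. J = 18 + 1/2 * 48 = 42.

42


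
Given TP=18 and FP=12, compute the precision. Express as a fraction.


Precision = TP / (TP + FP) = 18 / 30 = 3/5.

3/5


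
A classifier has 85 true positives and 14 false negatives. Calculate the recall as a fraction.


Recall = TP / (TP + FN) = 85 / 99 = 85/99.

85/99


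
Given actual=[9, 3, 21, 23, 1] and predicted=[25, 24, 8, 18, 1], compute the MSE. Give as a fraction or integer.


MSE = (1/5) * ((9-25)^2=256 + (3-24)^2=441 + (21-8)^2=169 + (23-18)^2=25 + (1-1)^2=0). Sum = 891. MSE = 891/5.

891/5


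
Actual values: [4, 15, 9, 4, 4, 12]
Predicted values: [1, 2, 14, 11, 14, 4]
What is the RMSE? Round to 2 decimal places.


MSE = 69.3333. RMSE = sqrt(69.3333) = 8.33.

8.33


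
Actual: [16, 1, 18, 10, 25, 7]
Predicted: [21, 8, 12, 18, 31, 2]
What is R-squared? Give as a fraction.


Mean(y) = 77/6. SS_res = 235. SS_tot = 2201/6. R^2 = 1 - 235/(2201/6) = 791/2201.

791/2201


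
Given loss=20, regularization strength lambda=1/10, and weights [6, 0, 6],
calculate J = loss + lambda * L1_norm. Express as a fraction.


L1 norm = sum(|w|) = 12. J = 20 + 1/10 * 12 = 106/5.

106/5


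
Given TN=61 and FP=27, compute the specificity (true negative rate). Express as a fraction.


Specificity = TN / (TN + FP) = 61 / 88 = 61/88.

61/88


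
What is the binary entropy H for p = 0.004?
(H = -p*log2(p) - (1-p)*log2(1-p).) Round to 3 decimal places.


H = -0.004*log2(0.004) - 0.996*log2(0.996) = 0.038.

0.038


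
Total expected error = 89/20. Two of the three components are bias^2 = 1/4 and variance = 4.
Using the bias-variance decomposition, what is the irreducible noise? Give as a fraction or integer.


Total error = bias^2 + variance + irreducible noise. So irreducible noise = 89/20 - 1/4 - 4 = 1/5.

1/5


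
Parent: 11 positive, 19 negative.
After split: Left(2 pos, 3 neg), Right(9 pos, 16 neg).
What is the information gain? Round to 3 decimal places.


H(parent) = 0.9481. H(left) = 0.9710, H(right) = 0.9427. Weighted = (5/30)*0.9710 + (25/30)*0.9427 = 0.9474. IG = 0.9481 - 0.9474 = 0.0007, which rounds to 0.001.

0.001


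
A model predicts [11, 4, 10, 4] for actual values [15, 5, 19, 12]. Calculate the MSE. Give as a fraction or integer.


MSE = (1/4) * ((15-11)^2=16 + (5-4)^2=1 + (19-10)^2=81 + (12-4)^2=64). Sum = 162. MSE = 81/2.

81/2


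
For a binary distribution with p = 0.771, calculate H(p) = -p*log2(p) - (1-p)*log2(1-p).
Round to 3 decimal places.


H = -0.771*log2(0.771) - 0.229*log2(0.229) = 0.776.

0.776


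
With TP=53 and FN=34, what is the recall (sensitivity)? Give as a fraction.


Recall = TP / (TP + FN) = 53 / 87 = 53/87.

53/87


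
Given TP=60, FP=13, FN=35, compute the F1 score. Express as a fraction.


Precision = 60/73 = 60/73. Recall = 60/95 = 12/19. F1 = 2*P*R/(P+R) = 5/7.

5/7


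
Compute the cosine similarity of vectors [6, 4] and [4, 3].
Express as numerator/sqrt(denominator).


dot = 36. |a|^2 = 52, |b|^2 = 25. cos = 36/sqrt(1300).

36/sqrt(1300)


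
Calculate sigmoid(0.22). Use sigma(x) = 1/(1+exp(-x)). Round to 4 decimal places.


sigma(0.22) = 1/(1+e^(-0.22)) = 1/(1+0.802519) = 1/1.802519 = 0.5548.

0.5548


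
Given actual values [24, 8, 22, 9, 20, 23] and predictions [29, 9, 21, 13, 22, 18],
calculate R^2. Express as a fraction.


Mean(y) = 53/3. SS_res = 72. SS_tot = 784/3. R^2 = 1 - 72/(784/3) = 71/98.

71/98


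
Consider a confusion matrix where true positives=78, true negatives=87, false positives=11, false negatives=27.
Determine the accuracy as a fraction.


Accuracy = (TP + TN) / (TP + TN + FP + FN) = (78 + 87) / 203 = 165/203.

165/203


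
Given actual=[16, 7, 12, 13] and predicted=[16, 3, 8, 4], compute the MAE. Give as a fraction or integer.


MAE = (1/4) * (|16-16|=0 + |7-3|=4 + |12-8|=4 + |13-4|=9). Sum = 17. MAE = 17/4.

17/4


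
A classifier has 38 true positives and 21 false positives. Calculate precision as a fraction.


Precision = TP / (TP + FP) = 38 / 59 = 38/59.

38/59


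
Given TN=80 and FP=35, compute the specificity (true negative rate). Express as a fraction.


Specificity = TN / (TN + FP) = 80 / 115 = 16/23.

16/23


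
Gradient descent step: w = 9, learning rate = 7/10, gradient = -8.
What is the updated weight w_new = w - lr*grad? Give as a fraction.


w_new = 9 - 7/10 * -8 = 9 - -28/5 = 73/5.

73/5


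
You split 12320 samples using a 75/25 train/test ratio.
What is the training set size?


Test set = 12320 * 25% = 3080. Training set = 12320 - 3080 = 9240.

9240


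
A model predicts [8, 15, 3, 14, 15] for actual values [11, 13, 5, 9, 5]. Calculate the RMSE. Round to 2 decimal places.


MSE = 28.4000. RMSE = sqrt(28.4000) = 5.33.

5.33


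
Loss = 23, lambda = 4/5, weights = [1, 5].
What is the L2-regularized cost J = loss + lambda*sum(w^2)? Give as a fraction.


L2 sq norm = sum(w^2) = 26. J = 23 + 4/5 * 26 = 219/5.

219/5


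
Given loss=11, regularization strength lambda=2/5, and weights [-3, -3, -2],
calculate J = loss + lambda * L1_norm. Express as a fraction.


L1 norm = sum(|w|) = 8. J = 11 + 2/5 * 8 = 71/5.

71/5


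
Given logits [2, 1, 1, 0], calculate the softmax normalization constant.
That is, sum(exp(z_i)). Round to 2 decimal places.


Denom = e^2=7.3891 + e^1=2.7183 + e^1=2.7183 + e^0=1.0000. Sum = 13.8257, which rounds to 13.83.

13.83


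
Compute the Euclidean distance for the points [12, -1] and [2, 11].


d = sqrt(sum of squared differences). (12-2)^2=100, (-1-11)^2=144. Sum = 244.

sqrt(244)


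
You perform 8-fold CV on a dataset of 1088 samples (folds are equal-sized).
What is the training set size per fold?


Each validation fold has 1088/8 = 136 samples. Training set = 1088 - 136 = 952.

952


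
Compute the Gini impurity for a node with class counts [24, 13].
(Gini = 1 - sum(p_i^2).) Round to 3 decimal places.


Total = 37. Proportions: 24/37, 13/37. sum(p_i^2) = 0.5442. Gini = 1 - 0.5442 = 0.4558, which rounds to 0.456.

0.456


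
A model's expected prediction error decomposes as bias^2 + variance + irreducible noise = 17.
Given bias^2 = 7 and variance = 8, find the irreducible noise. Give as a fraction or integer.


Total error = bias^2 + variance + irreducible noise. So irreducible noise = 17 - 7 - 8 = 2.

2
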